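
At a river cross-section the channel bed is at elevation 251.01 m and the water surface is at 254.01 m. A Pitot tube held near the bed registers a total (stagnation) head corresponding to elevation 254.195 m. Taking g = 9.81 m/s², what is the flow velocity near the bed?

v ≈ 1.91 m/s

Near the bed, under hydrostatic conditions, the piezometric head (z + ψ) equals the free-surface elevation, 254.01 m.
Velocity head = total − piezometric = 254.195 − 254.01 = 0.185 m.
v = √(2g·h_v) = √(2 × 9.81 × 0.185) = 1.91 m/s.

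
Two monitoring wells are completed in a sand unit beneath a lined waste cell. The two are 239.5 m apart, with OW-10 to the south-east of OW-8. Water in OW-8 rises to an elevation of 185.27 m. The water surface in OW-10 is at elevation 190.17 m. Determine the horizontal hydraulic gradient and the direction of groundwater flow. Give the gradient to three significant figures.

Total head at OW-8: h = 185.27 m (water level in the piezometer is the total head).
Total head at OW-10: h = 190.17 m (water level in the piezometer is the total head).
Head difference: h(OW-8) − h(OW-10) = 185.27 − 190.17 = -4.90 m.
Hydraulic gradient: i = |Δh| / L = 4.90 / 239.5 = 0.0205.
Flow is from higher to lower head: from OW-10 toward OW-8, i.e. toward the north-west.

i ≈ 0.0205; groundwater flows toward the north-west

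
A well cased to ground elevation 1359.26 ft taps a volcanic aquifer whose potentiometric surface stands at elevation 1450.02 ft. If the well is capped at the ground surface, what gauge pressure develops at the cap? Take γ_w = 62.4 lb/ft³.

P ≈ 39.3 psi

Head above the cap: Δh = 1450.02 − 1359.26 = 90.76 ft.
P = γΔh/144 = 62.4 × 90.76 / 144 = 39.3 psi.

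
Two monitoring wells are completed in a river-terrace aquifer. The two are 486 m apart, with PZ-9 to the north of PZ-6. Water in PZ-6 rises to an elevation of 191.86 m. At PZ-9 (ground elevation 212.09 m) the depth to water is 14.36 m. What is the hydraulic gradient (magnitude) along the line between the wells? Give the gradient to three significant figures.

Total head at PZ-6: h = 191.86 m (water level in the piezometer is the total head).
Total head at PZ-9: h = 212.09 − 14.36 = 197.73 m.
Head difference: h(PZ-6) − h(PZ-9) = 191.86 − 197.73 = -5.87 m.
Hydraulic gradient: i = |Δh| / L = 5.87 / 486 = 0.0121.

i ≈ 0.0121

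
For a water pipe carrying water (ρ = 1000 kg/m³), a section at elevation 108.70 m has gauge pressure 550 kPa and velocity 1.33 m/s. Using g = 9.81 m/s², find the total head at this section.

h ≈ 164.86 m

Pressure head ψ = P/(ρg) = 550×1000 / (1000 × 9.81) = 56.07 m.
Velocity head = v²/(2g) = 1.33² / (2 × 9.81) = 0.090 m.
h = z + ψ + v²/(2g) = 108.70 + 56.07 + 0.090 = 164.86 m.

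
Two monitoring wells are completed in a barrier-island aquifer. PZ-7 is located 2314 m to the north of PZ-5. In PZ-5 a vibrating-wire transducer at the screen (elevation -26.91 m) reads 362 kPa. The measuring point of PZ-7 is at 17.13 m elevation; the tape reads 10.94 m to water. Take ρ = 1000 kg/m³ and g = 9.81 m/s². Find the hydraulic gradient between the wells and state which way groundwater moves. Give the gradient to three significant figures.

i ≈ 0.00164; groundwater flows toward the north

Pressure head at PZ-5: ψ = P/(ρg) = 362×1000 / (1000 × 9.81) = 36.90 m.
Total head at PZ-5: h = z + ψ = -26.91 + 36.90 = 9.99 m.
Total head at PZ-7: h = 17.13 − 10.94 = 6.19 m.
Head difference: h(PZ-5) − h(PZ-7) = 9.99 − 6.19 = 3.80 m.
Hydraulic gradient: i = |Δh| / L = 3.80 / 2314 = 0.00164.
Flow is from higher to lower head: from PZ-5 toward PZ-7, i.e. toward the north.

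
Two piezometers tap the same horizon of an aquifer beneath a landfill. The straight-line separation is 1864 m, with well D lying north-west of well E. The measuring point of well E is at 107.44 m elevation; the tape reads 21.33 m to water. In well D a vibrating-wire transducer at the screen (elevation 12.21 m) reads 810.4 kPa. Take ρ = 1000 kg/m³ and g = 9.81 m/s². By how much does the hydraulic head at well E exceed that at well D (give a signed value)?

Total head at well E: h = 107.44 − 21.33 = 86.11 m.
Pressure head at well D: ψ = P/(ρg) = 810.4×1000 / (1000 × 9.81) = 82.61 m.
Total head at well D: h = z + ψ = 12.21 + 82.61 = 94.82 m.
Head difference: h(well E) − h(well D) = 86.11 − 94.82 = -8.71 m.

Δh ≈ -8.71 m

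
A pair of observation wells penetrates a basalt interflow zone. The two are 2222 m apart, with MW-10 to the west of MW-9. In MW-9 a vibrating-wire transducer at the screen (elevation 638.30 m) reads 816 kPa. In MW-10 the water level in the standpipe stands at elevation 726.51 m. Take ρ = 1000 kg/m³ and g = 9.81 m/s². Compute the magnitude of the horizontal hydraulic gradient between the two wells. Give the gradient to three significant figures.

i ≈ 0.00226

Pressure head at MW-9: ψ = P/(ρg) = 816×1000 / (1000 × 9.81) = 83.18 m.
Total head at MW-9: h = z + ψ = 638.30 + 83.18 = 721.48 m.
Total head at MW-10: h = 726.51 m (water level in the piezometer is the total head).
Head difference: h(MW-9) − h(MW-10) = 721.48 − 726.51 = -5.03 m.
Hydraulic gradient: i = |Δh| / L = 5.03 / 2222 = 0.00226.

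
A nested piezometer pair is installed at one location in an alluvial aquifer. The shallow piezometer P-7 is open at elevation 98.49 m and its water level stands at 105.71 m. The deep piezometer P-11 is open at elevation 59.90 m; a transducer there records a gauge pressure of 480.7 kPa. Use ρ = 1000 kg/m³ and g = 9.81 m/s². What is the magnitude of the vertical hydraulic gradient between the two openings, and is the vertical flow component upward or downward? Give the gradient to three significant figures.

Total head at P-7: h = 105.71 m (water level in the standpipe).
Pressure head at P-11: ψ = P/(ρg) = 480.7×1000 / (1000 × 9.81) = 49.00 m.
Total head at P-11: h = z + ψ = 59.90 + 49.00 = 108.90 m.
Δh = h(P-7) − h(P-11) = 105.71 − 108.90 = -3.19 m.
Vertical separation Δz = 98.49 − 59.90 = 38.59 m.
|i_v| = |Δh| / Δz = 3.19 / 38.59 = 0.0827.
Head is higher in the deep piezometer, so vertical flow is upward (discharge condition).

|i_v| ≈ 0.0827; vertical flow is upward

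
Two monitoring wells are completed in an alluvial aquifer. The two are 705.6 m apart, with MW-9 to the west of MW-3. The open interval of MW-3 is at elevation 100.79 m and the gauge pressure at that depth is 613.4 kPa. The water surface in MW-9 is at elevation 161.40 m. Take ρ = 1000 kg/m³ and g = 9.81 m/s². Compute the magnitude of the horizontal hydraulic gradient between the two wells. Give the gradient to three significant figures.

Pressure head at MW-3: ψ = P/(ρg) = 613.4×1000 / (1000 × 9.81) = 62.53 m.
Total head at MW-3: h = z + ψ = 100.79 + 62.53 = 163.32 m.
Total head at MW-9: h = 161.40 m (water level in the piezometer is the total head).
Head difference: h(MW-3) − h(MW-9) = 163.32 − 161.40 = 1.92 m.
Hydraulic gradient: i = |Δh| / L = 1.92 / 705.6 = 0.00272.

i ≈ 0.00272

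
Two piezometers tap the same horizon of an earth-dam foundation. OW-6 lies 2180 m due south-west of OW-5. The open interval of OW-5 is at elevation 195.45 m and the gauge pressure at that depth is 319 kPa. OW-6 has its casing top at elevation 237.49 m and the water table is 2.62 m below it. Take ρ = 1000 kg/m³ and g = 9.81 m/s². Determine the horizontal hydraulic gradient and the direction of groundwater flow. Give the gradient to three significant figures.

Pressure head at OW-5: ψ = P/(ρg) = 319×1000 / (1000 × 9.81) = 32.52 m.
Total head at OW-5: h = z + ψ = 195.45 + 32.52 = 227.97 m.
Total head at OW-6: h = 237.49 − 2.62 = 234.87 m.
Head difference: h(OW-5) − h(OW-6) = 227.97 − 234.87 = -6.90 m.
Hydraulic gradient: i = |Δh| / L = 6.90 / 2180 = 0.00317.
Flow is from higher to lower head: from OW-6 toward OW-5, i.e. toward the north-east.

i ≈ 0.00317; groundwater flows toward the north-east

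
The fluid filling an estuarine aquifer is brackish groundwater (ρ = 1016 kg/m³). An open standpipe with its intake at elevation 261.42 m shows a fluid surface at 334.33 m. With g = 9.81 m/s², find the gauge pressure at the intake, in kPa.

Pressure head ψ = h − z = 334.33 − 261.42 = 72.91 m.
P = ρgψ = 1016 × 9.81 × 72.91 = 726691 Pa ≈ 727 kPa.

P ≈ 727 kPa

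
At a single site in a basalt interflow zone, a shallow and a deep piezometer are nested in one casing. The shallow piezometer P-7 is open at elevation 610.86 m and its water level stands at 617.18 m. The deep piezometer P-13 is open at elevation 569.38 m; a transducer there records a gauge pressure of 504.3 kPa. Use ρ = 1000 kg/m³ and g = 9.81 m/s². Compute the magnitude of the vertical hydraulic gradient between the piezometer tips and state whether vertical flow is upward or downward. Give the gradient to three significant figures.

Total head at P-7: h = 617.18 m (water level in the standpipe).
Pressure head at P-13: ψ = P/(ρg) = 504.3×1000 / (1000 × 9.81) = 51.41 m.
Total head at P-13: h = z + ψ = 569.38 + 51.41 = 620.79 m.
Δh = h(P-7) − h(P-13) = 617.18 − 620.79 = -3.61 m.
Vertical separation Δz = 610.86 − 569.38 = 41.48 m.
|i_v| = |Δh| / Δz = 3.61 / 41.48 = 0.0870.
Head is higher in the deep piezometer, so vertical flow is upward (discharge condition).

|i_v| ≈ 0.0870; vertical flow is upward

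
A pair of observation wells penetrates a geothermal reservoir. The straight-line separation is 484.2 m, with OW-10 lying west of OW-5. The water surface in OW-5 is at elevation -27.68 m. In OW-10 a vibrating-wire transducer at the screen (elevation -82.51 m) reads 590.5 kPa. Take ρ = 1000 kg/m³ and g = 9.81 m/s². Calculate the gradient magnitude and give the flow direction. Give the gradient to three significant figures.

Total head at OW-5: h = -27.68 m (water level in the piezometer is the total head).
Pressure head at OW-10: ψ = P/(ρg) = 590.5×1000 / (1000 × 9.81) = 60.19 m.
Total head at OW-10: h = z + ψ = -82.51 + 60.19 = -22.32 m.
Head difference: h(OW-5) − h(OW-10) = -27.68 − (-22.32) = -5.36 m.
Hydraulic gradient: i = |Δh| / L = 5.36 / 484.2 = 0.0111.
Flow is from higher to lower head: from OW-10 toward OW-5, i.e. toward the east.

i ≈ 0.0111; groundwater flows toward the east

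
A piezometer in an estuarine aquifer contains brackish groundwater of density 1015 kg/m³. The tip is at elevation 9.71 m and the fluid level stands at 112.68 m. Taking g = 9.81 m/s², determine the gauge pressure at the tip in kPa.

P ≈ 1030 kPa

Pressure head ψ = h − z = 112.68 − 9.71 = 102.97 m.
P = ρgψ = 1015 × 9.81 × 102.97 = 1025288 Pa ≈ 1030 kPa.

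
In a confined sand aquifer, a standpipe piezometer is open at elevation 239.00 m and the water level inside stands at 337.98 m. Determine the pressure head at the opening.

Total head h = 337.98 m (the water-surface elevation in the piezometer).
Pressure head ψ = h − z = 337.98 − 239.00 = 98.98 m.

ψ ≈ 98.98 m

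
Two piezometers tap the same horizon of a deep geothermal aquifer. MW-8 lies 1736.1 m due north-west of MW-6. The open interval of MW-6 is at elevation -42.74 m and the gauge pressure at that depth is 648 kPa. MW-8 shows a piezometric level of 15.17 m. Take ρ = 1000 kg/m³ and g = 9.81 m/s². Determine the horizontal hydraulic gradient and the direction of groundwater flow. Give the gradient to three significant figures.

i ≈ 0.00469; groundwater flows toward the north-west

Pressure head at MW-6: ψ = P/(ρg) = 648×1000 / (1000 × 9.81) = 66.06 m.
Total head at MW-6: h = z + ψ = -42.74 + 66.06 = 23.32 m.
Total head at MW-8: h = 15.17 m (water level in the piezometer is the total head).
Head difference: h(MW-6) − h(MW-8) = 23.32 − 15.17 = 8.15 m.
Hydraulic gradient: i = |Δh| / L = 8.15 / 1736.1 = 0.00469.
Flow is from higher to lower head: from MW-6 toward MW-8, i.e. toward the north-west.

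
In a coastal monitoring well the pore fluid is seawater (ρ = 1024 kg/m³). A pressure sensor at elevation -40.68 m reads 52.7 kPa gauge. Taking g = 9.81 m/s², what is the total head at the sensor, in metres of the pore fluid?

ψ = P/(ρg) = 52.7×1000 / (1024 × 9.81) = 5.25 m.
h = z + ψ = -40.68 + 5.25 = -35.43 m.

h ≈ -35.43 m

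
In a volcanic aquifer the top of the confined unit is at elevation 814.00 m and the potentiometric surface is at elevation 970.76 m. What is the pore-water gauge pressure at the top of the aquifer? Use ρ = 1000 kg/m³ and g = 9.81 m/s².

Pressure head at the aquifer top: ψ = h − z = 970.76 − 814.00 = 156.76 m.
P = ρgψ = 1000 × 9.81 × 156.76 = 1537816 Pa ≈ 1540 kPa.

P ≈ 1540 kPa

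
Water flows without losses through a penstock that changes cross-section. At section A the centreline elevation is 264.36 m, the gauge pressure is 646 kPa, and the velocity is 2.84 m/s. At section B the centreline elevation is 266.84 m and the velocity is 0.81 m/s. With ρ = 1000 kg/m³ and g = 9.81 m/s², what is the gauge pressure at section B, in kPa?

Pressure head at A: ψ₁ = P₁/(ρg) = 646×1000 / (1000 × 9.81) = 65.85 m.
Velocity heads: v₁²/2g = 2.84²/19.62 = 0.411 m; v₂²/2g = 0.81²/19.62 = 0.033 m.
Total head H = z₁ + ψ₁ + v₁²/2g = 264.36 + 65.85 + 0.411 = 330.62 m.
ψ₂ = H − z₂ − v₂²/2g = 330.62 − 266.84 − 0.033 = 63.75 m.
P₂ = ρgψ₂ = 1000 × 9.81 × 63.75 ≈ 625 kPa.

P₂ ≈ 625 kPa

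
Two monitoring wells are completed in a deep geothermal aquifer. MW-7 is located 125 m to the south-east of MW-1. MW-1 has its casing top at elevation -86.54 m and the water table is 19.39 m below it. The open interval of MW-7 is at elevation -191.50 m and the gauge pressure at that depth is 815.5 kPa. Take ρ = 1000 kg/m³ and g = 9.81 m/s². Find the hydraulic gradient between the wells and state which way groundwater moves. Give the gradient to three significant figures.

Total head at MW-1: h = -86.54 − 19.39 = -105.93 m.
Pressure head at MW-7: ψ = P/(ρg) = 815.5×1000 / (1000 × 9.81) = 83.13 m.
Total head at MW-7: h = z + ψ = -191.50 + 83.13 = -108.37 m.
Head difference: h(MW-1) − h(MW-7) = -105.93 − (-108.37) = 2.44 m.
Hydraulic gradient: i = |Δh| / L = 2.44 / 125 = 0.0195.
Flow is from higher to lower head: from MW-1 toward MW-7, i.e. toward the south-east.

i ≈ 0.0195; groundwater flows toward the south-east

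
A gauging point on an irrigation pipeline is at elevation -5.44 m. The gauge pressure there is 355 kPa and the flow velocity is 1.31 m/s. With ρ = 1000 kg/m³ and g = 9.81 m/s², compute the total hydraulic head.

h ≈ 30.84 m

Pressure head ψ = P/(ρg) = 355×1000 / (1000 × 9.81) = 36.19 m.
Velocity head = v²/(2g) = 1.31² / (2 × 9.81) = 0.087 m.
h = z + ψ + v²/(2g) = -5.44 + 36.19 + 0.087 = 30.84 m.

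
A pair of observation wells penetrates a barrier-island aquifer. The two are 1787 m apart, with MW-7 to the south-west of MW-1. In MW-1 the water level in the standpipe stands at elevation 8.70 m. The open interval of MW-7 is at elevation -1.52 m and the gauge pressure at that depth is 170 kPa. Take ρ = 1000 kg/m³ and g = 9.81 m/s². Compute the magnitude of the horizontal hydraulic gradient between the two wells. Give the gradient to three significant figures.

i ≈ 0.00398

Total head at MW-1: h = 8.70 m (water level in the piezometer is the total head).
Pressure head at MW-7: ψ = P/(ρg) = 170×1000 / (1000 × 9.81) = 17.33 m.
Total head at MW-7: h = z + ψ = -1.52 + 17.33 = 15.81 m.
Head difference: h(MW-1) − h(MW-7) = 8.70 − 15.81 = -7.11 m.
Hydraulic gradient: i = |Δh| / L = 7.11 / 1787 = 0.00398.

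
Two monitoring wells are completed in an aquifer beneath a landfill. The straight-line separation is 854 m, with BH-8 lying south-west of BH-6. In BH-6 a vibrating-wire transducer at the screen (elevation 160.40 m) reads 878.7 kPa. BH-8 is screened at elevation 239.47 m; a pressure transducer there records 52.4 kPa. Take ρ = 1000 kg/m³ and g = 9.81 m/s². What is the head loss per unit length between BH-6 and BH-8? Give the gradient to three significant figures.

Pressure head at BH-6: ψ = P/(ρg) = 878.7×1000 / (1000 × 9.81) = 89.57 m.
Total head at BH-6: h = z + ψ = 160.40 + 89.57 = 249.97 m.
Pressure head at BH-8: ψ = P/(ρg) = 52.4×1000 / (1000 × 9.81) = 5.34 m.
Total head at BH-8: h = z + ψ = 239.47 + 5.34 = 244.81 m.
Head difference: h(BH-6) − h(BH-8) = 249.97 − 244.81 = 5.16 m.
Hydraulic gradient: i = |Δh| / L = 5.16 / 854 = 0.00604.

i ≈ 0.00604 m/m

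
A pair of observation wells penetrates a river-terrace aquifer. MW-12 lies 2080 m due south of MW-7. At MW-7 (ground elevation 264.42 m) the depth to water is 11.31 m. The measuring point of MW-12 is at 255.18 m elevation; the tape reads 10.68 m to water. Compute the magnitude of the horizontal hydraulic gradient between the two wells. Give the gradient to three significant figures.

Total head at MW-7: h = 264.42 − 11.31 = 253.11 m.
Total head at MW-12: h = 255.18 − 10.68 = 244.50 m.
Head difference: h(MW-7) − h(MW-12) = 253.11 − 244.50 = 8.61 m.
Hydraulic gradient: i = |Δh| / L = 8.61 / 2080 = 0.00414.

i ≈ 0.00414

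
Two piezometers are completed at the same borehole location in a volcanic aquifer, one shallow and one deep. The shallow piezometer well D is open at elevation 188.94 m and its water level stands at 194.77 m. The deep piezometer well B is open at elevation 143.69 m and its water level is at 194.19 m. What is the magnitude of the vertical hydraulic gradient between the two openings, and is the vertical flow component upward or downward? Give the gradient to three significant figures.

Total head at well D: h = 194.77 m (water level in the standpipe).
Total head at well B: h = 194.19 m.
Δh = h(well D) − h(well B) = 194.77 − 194.19 = 0.58 m.
Vertical separation Δz = 188.94 − 143.69 = 45.25 m.
|i_v| = |Δh| / Δz = 0.58 / 45.25 = 0.0128.
Head is higher in the shallow piezometer, so vertical flow is downward (recharge condition).

|i_v| ≈ 0.0128; vertical flow is downward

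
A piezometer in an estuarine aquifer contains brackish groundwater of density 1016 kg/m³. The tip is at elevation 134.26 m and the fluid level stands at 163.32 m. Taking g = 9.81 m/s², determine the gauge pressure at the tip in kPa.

Pressure head ψ = h − z = 163.32 − 134.26 = 29.06 m.
P = ρgψ = 1016 × 9.81 × 29.06 = 289640 Pa ≈ 290 kPa.

P ≈ 290 kPa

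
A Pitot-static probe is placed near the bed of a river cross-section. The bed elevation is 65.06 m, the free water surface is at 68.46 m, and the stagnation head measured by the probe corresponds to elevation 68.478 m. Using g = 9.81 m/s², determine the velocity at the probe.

v ≈ 0.594 m/s

Near the bed, under hydrostatic conditions, the piezometric head (z + ψ) equals the free-surface elevation, 68.46 m.
Velocity head = total − piezometric = 68.478 − 68.46 = 0.018 m.
v = √(2g·h_v) = √(2 × 9.81 × 0.018) = 0.594 m/s.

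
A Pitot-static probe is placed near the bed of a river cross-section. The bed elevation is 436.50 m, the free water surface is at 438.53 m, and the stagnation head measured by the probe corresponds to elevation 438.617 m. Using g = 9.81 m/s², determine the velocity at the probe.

v ≈ 1.31 m/s

Near the bed, under hydrostatic conditions, the piezometric head (z + ψ) equals the free-surface elevation, 438.53 m.
Velocity head = total − piezometric = 438.617 − 438.53 = 0.087 m.
v = √(2g·h_v) = √(2 × 9.81 × 0.087) = 1.31 m/s.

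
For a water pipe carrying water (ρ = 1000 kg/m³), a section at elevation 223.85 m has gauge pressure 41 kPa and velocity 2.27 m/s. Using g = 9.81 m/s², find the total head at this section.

Pressure head ψ = P/(ρg) = 41×1000 / (1000 × 9.81) = 4.18 m.
Velocity head = v²/(2g) = 2.27² / (2 × 9.81) = 0.263 m.
h = z + ψ + v²/(2g) = 223.85 + 4.18 + 0.263 = 228.29 m.

h ≈ 228.29 m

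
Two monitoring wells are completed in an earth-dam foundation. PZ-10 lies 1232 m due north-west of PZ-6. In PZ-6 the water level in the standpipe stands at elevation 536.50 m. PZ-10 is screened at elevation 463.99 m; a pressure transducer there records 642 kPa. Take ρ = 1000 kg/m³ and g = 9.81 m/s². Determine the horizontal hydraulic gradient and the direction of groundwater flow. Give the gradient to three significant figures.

i ≈ 0.00574; groundwater flows toward the north-west

Total head at PZ-6: h = 536.50 m (water level in the piezometer is the total head).
Pressure head at PZ-10: ψ = P/(ρg) = 642×1000 / (1000 × 9.81) = 65.44 m.
Total head at PZ-10: h = z + ψ = 463.99 + 65.44 = 529.43 m.
Head difference: h(PZ-6) − h(PZ-10) = 536.50 − 529.43 = 7.07 m.
Hydraulic gradient: i = |Δh| / L = 7.07 / 1232 = 0.00574.
Flow is from higher to lower head: from PZ-6 toward PZ-10, i.e. toward the north-west.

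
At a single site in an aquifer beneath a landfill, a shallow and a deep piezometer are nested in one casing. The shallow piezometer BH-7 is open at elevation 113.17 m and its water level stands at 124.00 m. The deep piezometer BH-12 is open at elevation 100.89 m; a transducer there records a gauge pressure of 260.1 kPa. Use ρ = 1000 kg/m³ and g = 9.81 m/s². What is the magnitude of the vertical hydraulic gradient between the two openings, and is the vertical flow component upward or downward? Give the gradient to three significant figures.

Total head at BH-7: h = 124.00 m (water level in the standpipe).
Pressure head at BH-12: ψ = P/(ρg) = 260.1×1000 / (1000 × 9.81) = 26.51 m.
Total head at BH-12: h = z + ψ = 100.89 + 26.51 = 127.40 m.
Δh = h(BH-7) − h(BH-12) = 124.00 − 127.40 = -3.40 m.
Vertical separation Δz = 113.17 − 100.89 = 12.28 m.
|i_v| = |Δh| / Δz = 3.40 / 12.28 = 0.277.
Head is higher in the deep piezometer, so vertical flow is upward (discharge condition).

|i_v| ≈ 0.277; vertical flow is upward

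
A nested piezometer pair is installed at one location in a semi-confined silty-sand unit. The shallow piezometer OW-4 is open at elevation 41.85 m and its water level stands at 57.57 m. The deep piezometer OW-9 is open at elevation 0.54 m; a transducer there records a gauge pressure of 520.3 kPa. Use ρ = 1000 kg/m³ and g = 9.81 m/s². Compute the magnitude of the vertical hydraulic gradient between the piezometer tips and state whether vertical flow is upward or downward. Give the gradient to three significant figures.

Total head at OW-4: h = 57.57 m (water level in the standpipe).
Pressure head at OW-9: ψ = P/(ρg) = 520.3×1000 / (1000 × 9.81) = 53.04 m.
Total head at OW-9: h = z + ψ = 0.54 + 53.04 = 53.58 m.
Δh = h(OW-4) − h(OW-9) = 57.57 − 53.58 = 3.99 m.
Vertical separation Δz = 41.85 − 0.54 = 41.31 m.
|i_v| = |Δh| / Δz = 3.99 / 41.31 = 0.0966.
Head is higher in the shallow piezometer, so vertical flow is downward (recharge condition).

|i_v| ≈ 0.0966; vertical flow is downward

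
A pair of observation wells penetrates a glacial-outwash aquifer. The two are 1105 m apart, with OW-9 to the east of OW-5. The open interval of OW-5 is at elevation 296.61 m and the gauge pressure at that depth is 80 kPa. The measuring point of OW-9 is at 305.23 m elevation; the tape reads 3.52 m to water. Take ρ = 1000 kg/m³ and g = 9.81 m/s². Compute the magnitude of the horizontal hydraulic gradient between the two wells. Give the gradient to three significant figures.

Pressure head at OW-5: ψ = P/(ρg) = 80×1000 / (1000 × 9.81) = 8.15 m.
Total head at OW-5: h = z + ψ = 296.61 + 8.15 = 304.76 m.
Total head at OW-9: h = 305.23 − 3.52 = 301.71 m.
Head difference: h(OW-5) − h(OW-9) = 304.76 − 301.71 = 3.05 m.
Hydraulic gradient: i = |Δh| / L = 3.05 / 1105 = 0.00276.

i ≈ 0.00276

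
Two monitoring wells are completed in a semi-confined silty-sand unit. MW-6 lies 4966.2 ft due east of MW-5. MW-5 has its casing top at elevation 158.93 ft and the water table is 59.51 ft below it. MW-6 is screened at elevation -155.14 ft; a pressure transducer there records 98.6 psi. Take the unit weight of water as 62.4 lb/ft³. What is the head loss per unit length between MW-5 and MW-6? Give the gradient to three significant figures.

i ≈ 0.00544 ft/ft

Total head at MW-5: h = 158.93 − 59.51 = 99.42 ft.
Pressure head at MW-6: ψ = 144·P/γ = 144 × 98.6 / 62.4 = 227.54 ft.
Total head at MW-6: h = z + ψ = -155.14 + 227.54 = 72.40 ft.
Head difference: h(MW-5) − h(MW-6) = 99.42 − 72.40 = 27.02 ft.
Hydraulic gradient: i = |Δh| / L = 27.02 / 4966.2 = 0.00544.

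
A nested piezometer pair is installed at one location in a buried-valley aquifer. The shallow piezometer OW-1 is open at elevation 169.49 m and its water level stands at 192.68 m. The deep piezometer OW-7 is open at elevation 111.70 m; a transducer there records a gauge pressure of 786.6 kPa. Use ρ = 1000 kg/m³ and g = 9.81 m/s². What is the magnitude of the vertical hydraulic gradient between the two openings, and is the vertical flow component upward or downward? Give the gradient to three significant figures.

|i_v| ≈ 0.0138; vertical flow is downward

Total head at OW-1: h = 192.68 m (water level in the standpipe).
Pressure head at OW-7: ψ = P/(ρg) = 786.6×1000 / (1000 × 9.81) = 80.18 m.
Total head at OW-7: h = z + ψ = 111.70 + 80.18 = 191.88 m.
Δh = h(OW-1) − h(OW-7) = 192.68 − 191.88 = 0.80 m.
Vertical separation Δz = 169.49 − 111.70 = 57.79 m.
|i_v| = |Δh| / Δz = 0.80 / 57.79 = 0.0138.
Head is higher in the shallow piezometer, so vertical flow is downward (recharge condition).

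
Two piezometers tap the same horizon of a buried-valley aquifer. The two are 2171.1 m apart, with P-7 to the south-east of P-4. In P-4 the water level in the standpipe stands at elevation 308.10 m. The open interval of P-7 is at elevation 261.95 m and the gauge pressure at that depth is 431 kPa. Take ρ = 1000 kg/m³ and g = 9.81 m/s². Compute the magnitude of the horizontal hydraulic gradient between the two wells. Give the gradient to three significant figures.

i ≈ 0.00102

Total head at P-4: h = 308.10 m (water level in the piezometer is the total head).
Pressure head at P-7: ψ = P/(ρg) = 431×1000 / (1000 × 9.81) = 43.93 m.
Total head at P-7: h = z + ψ = 261.95 + 43.93 = 305.88 m.
Head difference: h(P-4) − h(P-7) = 308.10 − 305.88 = 2.22 m.
Hydraulic gradient: i = |Δh| / L = 2.22 / 2171.1 = 0.00102.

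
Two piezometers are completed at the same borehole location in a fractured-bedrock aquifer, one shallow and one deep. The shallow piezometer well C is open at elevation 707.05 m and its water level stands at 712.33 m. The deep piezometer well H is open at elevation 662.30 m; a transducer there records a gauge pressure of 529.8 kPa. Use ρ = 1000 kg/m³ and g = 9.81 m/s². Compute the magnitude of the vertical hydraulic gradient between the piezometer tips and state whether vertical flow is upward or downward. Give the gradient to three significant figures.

Total head at well C: h = 712.33 m (water level in the standpipe).
Pressure head at well H: ψ = P/(ρg) = 529.8×1000 / (1000 × 9.81) = 54.01 m.
Total head at well H: h = z + ψ = 662.30 + 54.01 = 716.31 m.
Δh = h(well C) − h(well H) = 712.33 − 716.31 = -3.98 m.
Vertical separation Δz = 707.05 − 662.30 = 44.75 m.
|i_v| = |Δh| / Δz = 3.98 / 44.75 = 0.0889.
Head is higher in the deep piezometer, so vertical flow is upward (discharge condition).

|i_v| ≈ 0.0889; vertical flow is upward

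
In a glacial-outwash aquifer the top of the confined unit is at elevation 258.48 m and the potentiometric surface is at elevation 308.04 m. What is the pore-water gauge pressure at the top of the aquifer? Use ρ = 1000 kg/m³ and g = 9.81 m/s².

P ≈ 486 kPa

Pressure head at the aquifer top: ψ = h − z = 308.04 − 258.48 = 49.56 m.
P = ρgψ = 1000 × 9.81 × 49.56 = 486184 Pa ≈ 486 kPa.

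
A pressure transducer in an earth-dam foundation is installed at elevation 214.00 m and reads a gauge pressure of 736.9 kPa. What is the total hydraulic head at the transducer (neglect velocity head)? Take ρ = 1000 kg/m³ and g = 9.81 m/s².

ψ = P/(ρg) = 736.9×1000 / (1000 × 9.81) = 75.12 m.
h = z + ψ = 214.00 + 75.12 = 289.12 m.

h ≈ 289.12 m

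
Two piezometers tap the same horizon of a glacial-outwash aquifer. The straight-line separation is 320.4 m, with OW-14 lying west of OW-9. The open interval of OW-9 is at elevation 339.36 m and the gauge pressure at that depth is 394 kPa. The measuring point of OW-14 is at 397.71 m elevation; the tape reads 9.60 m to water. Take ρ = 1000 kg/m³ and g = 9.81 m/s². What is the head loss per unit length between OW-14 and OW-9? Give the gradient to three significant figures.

Pressure head at OW-9: ψ = P/(ρg) = 394×1000 / (1000 × 9.81) = 40.16 m.
Total head at OW-9: h = z + ψ = 339.36 + 40.16 = 379.52 m.
Total head at OW-14: h = 397.71 − 9.60 = 388.11 m.
Head difference: h(OW-9) − h(OW-14) = 379.52 − 388.11 = -8.59 m.
Hydraulic gradient: i = |Δh| / L = 8.59 / 320.4 = 0.0268.

i ≈ 0.0268 m/m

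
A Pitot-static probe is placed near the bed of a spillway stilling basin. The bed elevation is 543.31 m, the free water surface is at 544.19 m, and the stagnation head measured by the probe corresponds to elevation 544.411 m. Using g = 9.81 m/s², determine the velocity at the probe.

v ≈ 2.08 m/s

Near the bed, under hydrostatic conditions, the piezometric head (z + ψ) equals the free-surface elevation, 544.19 m.
Velocity head = total − piezometric = 544.411 − 544.19 = 0.221 m.
v = √(2g·h_v) = √(2 × 9.81 × 0.221) = 2.08 m/s.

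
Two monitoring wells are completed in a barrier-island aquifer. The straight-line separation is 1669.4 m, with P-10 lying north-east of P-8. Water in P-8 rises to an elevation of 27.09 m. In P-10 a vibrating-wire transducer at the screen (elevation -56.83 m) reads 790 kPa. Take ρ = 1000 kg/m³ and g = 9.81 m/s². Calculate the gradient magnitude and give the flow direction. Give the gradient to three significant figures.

Total head at P-8: h = 27.09 m (water level in the piezometer is the total head).
Pressure head at P-10: ψ = P/(ρg) = 790×1000 / (1000 × 9.81) = 80.53 m.
Total head at P-10: h = z + ψ = -56.83 + 80.53 = 23.70 m.
Head difference: h(P-8) − h(P-10) = 27.09 − 23.70 = 3.39 m.
Hydraulic gradient: i = |Δh| / L = 3.39 / 1669.4 = 0.00203.
Flow is from higher to lower head: from P-8 toward P-10, i.e. toward the north-east.

i ≈ 0.00203; groundwater flows toward the north-east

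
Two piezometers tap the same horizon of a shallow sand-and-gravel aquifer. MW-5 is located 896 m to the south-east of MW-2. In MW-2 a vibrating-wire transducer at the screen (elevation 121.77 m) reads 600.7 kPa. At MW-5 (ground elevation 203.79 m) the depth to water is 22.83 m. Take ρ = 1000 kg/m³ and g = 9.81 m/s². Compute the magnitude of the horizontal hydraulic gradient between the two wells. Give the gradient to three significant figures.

Pressure head at MW-2: ψ = P/(ρg) = 600.7×1000 / (1000 × 9.81) = 61.23 m.
Total head at MW-2: h = z + ψ = 121.77 + 61.23 = 183.00 m.
Total head at MW-5: h = 203.79 − 22.83 = 180.96 m.
Head difference: h(MW-2) − h(MW-5) = 183.00 − 180.96 = 2.04 m.
Hydraulic gradient: i = |Δh| / L = 2.04 / 896 = 0.00228.

i ≈ 0.00228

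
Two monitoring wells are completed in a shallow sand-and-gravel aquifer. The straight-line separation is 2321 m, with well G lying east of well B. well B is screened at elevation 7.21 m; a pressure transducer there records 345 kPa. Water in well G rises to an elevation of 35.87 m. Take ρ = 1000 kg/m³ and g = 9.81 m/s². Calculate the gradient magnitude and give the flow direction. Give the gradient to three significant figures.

i ≈ 0.00280; groundwater flows toward the east

Pressure head at well B: ψ = P/(ρg) = 345×1000 / (1000 × 9.81) = 35.17 m.
Total head at well B: h = z + ψ = 7.21 + 35.17 = 42.38 m.
Total head at well G: h = 35.87 m (water level in the piezometer is the total head).
Head difference: h(well B) − h(well G) = 42.38 − 35.87 = 6.51 m.
Hydraulic gradient: i = |Δh| / L = 6.51 / 2321 = 0.00280.
Flow is from higher to lower head: from well B toward well G, i.e. toward the east.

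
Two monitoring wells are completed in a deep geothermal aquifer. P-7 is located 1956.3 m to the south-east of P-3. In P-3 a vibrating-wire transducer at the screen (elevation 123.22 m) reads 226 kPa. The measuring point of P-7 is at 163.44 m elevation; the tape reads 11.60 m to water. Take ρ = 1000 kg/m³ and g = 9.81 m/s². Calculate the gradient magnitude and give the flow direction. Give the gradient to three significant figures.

Pressure head at P-3: ψ = P/(ρg) = 226×1000 / (1000 × 9.81) = 23.04 m.
Total head at P-3: h = z + ψ = 123.22 + 23.04 = 146.26 m.
Total head at P-7: h = 163.44 − 11.60 = 151.84 m.
Head difference: h(P-3) − h(P-7) = 146.26 − 151.84 = -5.58 m.
Hydraulic gradient: i = |Δh| / L = 5.58 / 1956.3 = 0.00285.
Flow is from higher to lower head: from P-7 toward P-3, i.e. toward the north-west.

i ≈ 0.00285; groundwater flows toward the north-west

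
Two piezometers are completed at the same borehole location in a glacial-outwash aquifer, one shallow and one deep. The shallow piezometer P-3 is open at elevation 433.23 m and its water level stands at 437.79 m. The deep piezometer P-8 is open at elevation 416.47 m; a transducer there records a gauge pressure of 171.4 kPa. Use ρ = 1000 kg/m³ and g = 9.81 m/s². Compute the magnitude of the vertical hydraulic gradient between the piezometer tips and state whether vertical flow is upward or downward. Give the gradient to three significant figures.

|i_v| ≈ 0.230; vertical flow is downward

Total head at P-3: h = 437.79 m (water level in the standpipe).
Pressure head at P-8: ψ = P/(ρg) = 171.4×1000 / (1000 × 9.81) = 17.47 m.
Total head at P-8: h = z + ψ = 416.47 + 17.47 = 433.94 m.
Δh = h(P-3) − h(P-8) = 437.79 − 433.94 = 3.85 m.
Vertical separation Δz = 433.23 − 416.47 = 16.76 m.
|i_v| = |Δh| / Δz = 3.85 / 16.76 = 0.230.
Head is higher in the shallow piezometer, so vertical flow is downward (recharge condition).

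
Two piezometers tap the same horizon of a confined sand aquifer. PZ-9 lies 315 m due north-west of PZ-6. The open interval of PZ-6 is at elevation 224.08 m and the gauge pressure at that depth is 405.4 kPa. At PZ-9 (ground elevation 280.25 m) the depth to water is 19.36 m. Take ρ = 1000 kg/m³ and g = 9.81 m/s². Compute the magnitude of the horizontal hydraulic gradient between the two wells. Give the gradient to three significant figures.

i ≈ 0.0143

Pressure head at PZ-6: ψ = P/(ρg) = 405.4×1000 / (1000 × 9.81) = 41.33 m.
Total head at PZ-6: h = z + ψ = 224.08 + 41.33 = 265.41 m.
Total head at PZ-9: h = 280.25 − 19.36 = 260.89 m.
Head difference: h(PZ-6) − h(PZ-9) = 265.41 − 260.89 = 4.52 m.
Hydraulic gradient: i = |Δh| / L = 4.52 / 315 = 0.0143.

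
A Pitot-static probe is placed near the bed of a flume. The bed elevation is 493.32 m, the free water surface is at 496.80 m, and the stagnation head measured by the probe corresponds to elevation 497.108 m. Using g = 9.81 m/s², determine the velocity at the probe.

Near the bed, under hydrostatic conditions, the piezometric head (z + ψ) equals the free-surface elevation, 496.80 m.
Velocity head = total − piezometric = 497.108 − 496.80 = 0.308 m.
v = √(2g·h_v) = √(2 × 9.81 × 0.308) = 2.46 m/s.

v ≈ 2.46 m/s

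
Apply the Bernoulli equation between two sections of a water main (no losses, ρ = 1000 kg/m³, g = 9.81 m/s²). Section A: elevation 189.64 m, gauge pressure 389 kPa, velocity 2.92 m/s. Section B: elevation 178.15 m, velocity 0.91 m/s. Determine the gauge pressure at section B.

P₂ ≈ 506 kPa

Pressure head at A: ψ₁ = P₁/(ρg) = 389×1000 / (1000 × 9.81) = 39.65 m.
Velocity heads: v₁²/2g = 2.92²/19.62 = 0.435 m; v₂²/2g = 0.91²/19.62 = 0.042 m.
Total head H = z₁ + ψ₁ + v₁²/2g = 189.64 + 39.65 + 0.435 = 229.72 m.
ψ₂ = H − z₂ − v₂²/2g = 229.72 − 178.15 − 0.042 = 51.53 m.
P₂ = ρgψ₂ = 1000 × 9.81 × 51.53 ≈ 506 kPa.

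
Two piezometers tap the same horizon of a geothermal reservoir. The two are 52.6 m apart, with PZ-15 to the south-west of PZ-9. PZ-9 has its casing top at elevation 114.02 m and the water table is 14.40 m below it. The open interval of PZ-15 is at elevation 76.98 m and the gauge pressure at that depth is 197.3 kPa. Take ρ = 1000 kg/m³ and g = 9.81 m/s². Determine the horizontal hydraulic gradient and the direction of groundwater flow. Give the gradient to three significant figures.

i ≈ 0.0481; groundwater flows toward the south-west

Total head at PZ-9: h = 114.02 − 14.40 = 99.62 m.
Pressure head at PZ-15: ψ = P/(ρg) = 197.3×1000 / (1000 × 9.81) = 20.11 m.
Total head at PZ-15: h = z + ψ = 76.98 + 20.11 = 97.09 m.
Head difference: h(PZ-9) − h(PZ-15) = 99.62 − 97.09 = 2.53 m.
Hydraulic gradient: i = |Δh| / L = 2.53 / 52.6 = 0.0481.
Flow is from higher to lower head: from PZ-9 toward PZ-15, i.e. toward the south-west.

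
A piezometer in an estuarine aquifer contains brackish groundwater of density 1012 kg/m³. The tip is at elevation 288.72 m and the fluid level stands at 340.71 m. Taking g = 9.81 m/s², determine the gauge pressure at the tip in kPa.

P ≈ 516 kPa

Pressure head ψ = h − z = 340.71 − 288.72 = 51.99 m.
P = ρgψ = 1012 × 9.81 × 51.99 = 516142 Pa ≈ 516 kPa.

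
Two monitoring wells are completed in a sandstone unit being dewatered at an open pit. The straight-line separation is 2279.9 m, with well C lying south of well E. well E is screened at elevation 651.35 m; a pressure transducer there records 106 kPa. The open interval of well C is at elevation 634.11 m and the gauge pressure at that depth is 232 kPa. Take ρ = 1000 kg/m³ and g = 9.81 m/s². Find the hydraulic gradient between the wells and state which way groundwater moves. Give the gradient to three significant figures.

Pressure head at well E: ψ = P/(ρg) = 106×1000 / (1000 × 9.81) = 10.81 m.
Total head at well E: h = z + ψ = 651.35 + 10.81 = 662.16 m.
Pressure head at well C: ψ = P/(ρg) = 232×1000 / (1000 × 9.81) = 23.65 m.
Total head at well C: h = z + ψ = 634.11 + 23.65 = 657.76 m.
Head difference: h(well E) − h(well C) = 662.16 − 657.76 = 4.40 m.
Hydraulic gradient: i = |Δh| / L = 4.40 / 2279.9 = 0.00193.
Flow is from higher to lower head: from well E toward well C, i.e. toward the south.

i ≈ 0.00193; groundwater flows toward the south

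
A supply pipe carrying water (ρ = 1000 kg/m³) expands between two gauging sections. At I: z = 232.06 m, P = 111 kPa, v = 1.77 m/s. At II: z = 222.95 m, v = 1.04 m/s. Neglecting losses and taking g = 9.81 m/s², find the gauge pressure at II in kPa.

P₂ ≈ 201 kPa

Pressure head at I: ψ₁ = P₁/(ρg) = 111×1000 / (1000 × 9.81) = 11.31 m.
Velocity heads: v₁²/2g = 1.77²/19.62 = 0.160 m; v₂²/2g = 1.04²/19.62 = 0.055 m.
Total head H = z₁ + ψ₁ + v₁²/2g = 232.06 + 11.31 + 0.160 = 243.53 m.
ψ₂ = H − z₂ − v₂²/2g = 243.53 − 222.95 − 0.055 = 20.53 m.
P₂ = ρgψ₂ = 1000 × 9.81 × 20.53 ≈ 201 kPa.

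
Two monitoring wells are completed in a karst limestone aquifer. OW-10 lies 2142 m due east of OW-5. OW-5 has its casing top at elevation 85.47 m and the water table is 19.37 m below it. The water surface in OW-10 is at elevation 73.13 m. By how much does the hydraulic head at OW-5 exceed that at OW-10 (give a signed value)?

Δh ≈ -7.03 m

Total head at OW-5: h = 85.47 − 19.37 = 66.10 m.
Total head at OW-10: h = 73.13 m (water level in the piezometer is the total head).
Head difference: h(OW-5) − h(OW-10) = 66.10 − 73.13 = -7.03 m.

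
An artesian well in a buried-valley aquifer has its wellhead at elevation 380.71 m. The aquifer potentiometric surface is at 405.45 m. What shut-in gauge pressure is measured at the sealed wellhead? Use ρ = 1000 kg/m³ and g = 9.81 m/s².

P ≈ 243 kPa

Head above the cap: Δh = 405.45 − 380.71 = 24.74 m.
P = ρgΔh = 1000 × 9.81 × 24.74 = 242699 Pa ≈ 243 kPa.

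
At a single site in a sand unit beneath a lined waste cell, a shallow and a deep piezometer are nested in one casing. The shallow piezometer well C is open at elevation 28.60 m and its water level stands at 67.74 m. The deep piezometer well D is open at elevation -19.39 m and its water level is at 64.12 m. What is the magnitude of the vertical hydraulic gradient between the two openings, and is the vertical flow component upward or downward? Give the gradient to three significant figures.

Total head at well C: h = 67.74 m (water level in the standpipe).
Total head at well D: h = 64.12 m.
Δh = h(well C) − h(well D) = 67.74 − 64.12 = 3.62 m.
Vertical separation Δz = 28.60 − (-19.39) = 47.99 m.
|i_v| = |Δh| / Δz = 3.62 / 47.99 = 0.0754.
Head is higher in the shallow piezometer, so vertical flow is downward (recharge condition).

|i_v| ≈ 0.0754; vertical flow is downward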